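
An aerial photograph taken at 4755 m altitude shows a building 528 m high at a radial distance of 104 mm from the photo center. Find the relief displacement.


d = h * r / H = 528 * 104 / 4755 = 11.55 mm

11.55 mm


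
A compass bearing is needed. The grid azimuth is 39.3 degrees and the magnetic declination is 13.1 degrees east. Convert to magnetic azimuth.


magnetic azimuth = grid azimuth - declination (east +ve)
mag_az = 39.3 - 13.1 = 26.2 degrees

26.2 degrees


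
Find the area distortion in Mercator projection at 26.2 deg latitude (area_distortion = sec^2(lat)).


area_distortion = 1/cos^2(26.2) = 1.242

1.242


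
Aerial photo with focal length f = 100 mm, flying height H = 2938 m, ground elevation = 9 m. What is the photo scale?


scale = f / (H - h) = 100 mm / 2929 m = 100 / 2929000 = 1:29290

1:29290


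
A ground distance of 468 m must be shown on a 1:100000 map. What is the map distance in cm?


map_cm = 468 * 100 / 100000 = 0.468 cm ≈ 0.47 cm

0.47 cm


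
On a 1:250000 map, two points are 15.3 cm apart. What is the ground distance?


ground = 15.3 cm * 250000 / 100 = 38250.0 m = 38.25 km

38.25 km


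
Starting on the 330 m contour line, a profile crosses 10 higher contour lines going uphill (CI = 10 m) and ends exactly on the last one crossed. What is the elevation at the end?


elevation = 330 + 10 * 10 = 430 m

430 m


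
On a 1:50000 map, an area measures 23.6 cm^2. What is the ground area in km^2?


ground_area = 23.6 * (50000/100)^2 = 5900000.0 m^2 = 5.9 km^2

5.9 km^2


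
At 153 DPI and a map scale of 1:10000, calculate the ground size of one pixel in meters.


pixel_cm = 2.54 / 153 ≈ 0.016601 cm
ground = pixel_cm * 10000 / 100 = 2.54 * 10000 / (153 * 100) = 25400 / 15300 ≈ 1.66 m

1.66 m


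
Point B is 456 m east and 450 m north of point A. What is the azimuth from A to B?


az = atan2(456, 450) = 45.4 deg
adjusted to 0-360: 45.4 degrees

45.4 degrees


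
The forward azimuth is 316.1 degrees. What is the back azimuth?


back azimuth = (316.1 + 180) mod 360 = 136.1 degrees

136.1 degrees


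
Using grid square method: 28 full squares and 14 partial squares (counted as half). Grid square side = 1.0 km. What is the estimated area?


effective squares = 28 + 14 * 0.5 = 35.0
area = 35.0 * 1.0 = 35.0 km^2

35.0 km^2


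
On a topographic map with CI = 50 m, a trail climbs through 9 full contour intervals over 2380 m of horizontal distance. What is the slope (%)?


elevation change = 9 * 50 = 450 m
slope = 450 / 2380 * 100 = 18.9%

18.9%


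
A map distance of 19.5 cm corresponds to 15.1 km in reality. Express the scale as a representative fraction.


ground = 15.1 km = 1510000 cm; RF denominator = ground / map = 1510000 / 19.5 ≈ 77436; RF = 1:77436

1:77436


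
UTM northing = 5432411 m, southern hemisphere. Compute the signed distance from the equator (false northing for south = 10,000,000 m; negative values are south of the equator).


For southern: actual = 5432411 - 10000000 = -4567589 m

-4567589 m


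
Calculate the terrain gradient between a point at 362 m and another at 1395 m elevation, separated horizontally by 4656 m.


gradient = (1395 - 362) / 4656 = 1033 / 4656 = 0.2219

0.2219


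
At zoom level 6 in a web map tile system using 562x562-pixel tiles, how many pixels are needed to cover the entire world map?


tiles per axis = 2^6 = 64
total tiles = 64^2 = 4096
pixels per axis = 64 * 562 = 35968
total pixels = 35968^2 = 1293697024

1293697024 pixels


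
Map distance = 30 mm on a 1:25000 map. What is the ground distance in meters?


ground = 30 mm * 25000 / 1000 = 750.0 m

750.0 m


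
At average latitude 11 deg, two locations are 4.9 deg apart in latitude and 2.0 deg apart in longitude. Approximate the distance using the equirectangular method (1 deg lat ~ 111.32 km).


dlat_km = 4.9 * 111.32 = 545.468
dlon_km = 2.0 * 111.32 * cos(11) ≈ 218.549
dist = sqrt(545.468^2 + 218.549^2) ≈ 587.6 km

587.6 km


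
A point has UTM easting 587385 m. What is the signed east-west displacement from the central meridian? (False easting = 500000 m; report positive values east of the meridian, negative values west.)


displacement = 587385 - 500000 = 87385 m

87385 m


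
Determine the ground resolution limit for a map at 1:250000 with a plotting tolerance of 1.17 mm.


ground = 1.17 mm * 250000 / 1000 = 292.5 m

292.5 m


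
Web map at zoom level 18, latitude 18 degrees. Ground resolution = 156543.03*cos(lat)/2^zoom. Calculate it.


res = 156543.03 * cos(18) / 2^18 = 156543.03 * 0.95105652 / 262144 = 0.57 m/pixel

0.57 m/pixel


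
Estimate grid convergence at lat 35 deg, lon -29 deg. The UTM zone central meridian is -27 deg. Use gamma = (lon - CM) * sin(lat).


gamma = (-29 - -27) * sin(35) = -2 * 0.573576 = -1.147 degrees

-1.147 degrees


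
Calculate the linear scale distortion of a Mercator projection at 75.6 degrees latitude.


SF = 1 / cos(75.6) = 1 / 0.24869 = 4.021

4.021


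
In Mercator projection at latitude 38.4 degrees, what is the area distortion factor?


area_distortion = 1/cos^2(38.4) = 1.628

1.628


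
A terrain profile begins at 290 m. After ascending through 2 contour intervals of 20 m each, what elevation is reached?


elevation = 290 + 2 * 20 = 330 m

330 m


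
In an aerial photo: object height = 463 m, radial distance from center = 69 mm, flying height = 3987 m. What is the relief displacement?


d = h * r / H = 463 * 69 / 3987 = 8.01 mm

8.01 mm


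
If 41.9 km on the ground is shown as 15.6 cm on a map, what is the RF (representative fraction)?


ground = 41.9 km = 4190000 cm; RF denominator = ground / map = 4190000 / 15.6 ≈ 268590; RF = 1:268590

1:268590


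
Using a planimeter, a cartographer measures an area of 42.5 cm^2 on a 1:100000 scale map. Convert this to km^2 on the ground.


ground_area = 42.5 * (100000/100)^2 = 42500000.0 m^2 = 42.5 km^2

42.5 km^2


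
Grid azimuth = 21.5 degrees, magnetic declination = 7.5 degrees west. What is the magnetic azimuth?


magnetic azimuth = grid azimuth - declination (east +ve)
mag_az = 21.5 - -7.5 = 29.0 degrees

29.0 degrees


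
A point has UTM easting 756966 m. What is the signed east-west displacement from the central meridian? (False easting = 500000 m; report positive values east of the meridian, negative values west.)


displacement = 756966 - 500000 = 256966 m

256966 m


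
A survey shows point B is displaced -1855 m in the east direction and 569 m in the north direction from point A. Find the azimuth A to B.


az = atan2(-1855, 569) = -72.9 deg
adjusted to 0-360: 287.1 degrees

287.1 degrees


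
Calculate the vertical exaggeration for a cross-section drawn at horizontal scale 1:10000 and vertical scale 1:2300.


VE = horizontal_scale / vertical_scale = 10000 / 2300 ≈ 4.3

4.3x


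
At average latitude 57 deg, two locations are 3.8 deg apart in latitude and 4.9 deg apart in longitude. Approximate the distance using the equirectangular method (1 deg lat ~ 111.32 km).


dlat_km = 3.8 * 111.32 = 423.016
dlon_km = 4.9 * 111.32 * cos(57) ≈ 297.083
dist = sqrt(423.016^2 + 297.083^2) ≈ 516.9 km

516.9 km


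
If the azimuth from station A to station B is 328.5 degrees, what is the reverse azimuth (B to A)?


back azimuth = (328.5 + 180) mod 360 = 148.5 degrees

148.5 degrees


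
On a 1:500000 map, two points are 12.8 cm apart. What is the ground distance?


ground = 12.8 cm * 500000 / 100 = 64000.0 m = 64.0 km

64.0 km


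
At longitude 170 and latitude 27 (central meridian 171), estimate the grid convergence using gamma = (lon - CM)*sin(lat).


gamma = (170 - 171) * sin(27) = -1 * 0.45399 = -0.454 degrees

-0.454 degrees


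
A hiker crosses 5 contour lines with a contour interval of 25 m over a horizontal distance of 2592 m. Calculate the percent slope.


elevation change = 5 * 25 = 125 m
slope = 125 / 2592 * 100 = 4.8%

4.8%


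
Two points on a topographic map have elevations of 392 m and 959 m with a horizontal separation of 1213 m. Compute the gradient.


gradient = (959 - 392) / 1213 = 567 / 1213 = 0.4674

0.4674


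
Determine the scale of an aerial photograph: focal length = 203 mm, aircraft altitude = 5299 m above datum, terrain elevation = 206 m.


scale = f / (H - h) = 203 mm / 5093 m = 203 / 5093000 = 1:25089

1:25089


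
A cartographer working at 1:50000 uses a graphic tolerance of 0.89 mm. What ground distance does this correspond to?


ground = 0.89 mm * 50000 / 1000 = 44.5 m

44.5 m


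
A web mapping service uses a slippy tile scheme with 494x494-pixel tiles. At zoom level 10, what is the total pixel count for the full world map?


tiles per axis = 2^10 = 1024
total tiles = 1024^2 = 1048576
pixels per axis = 1024 * 494 = 505856
total pixels = 505856^2 = 255890292736

255890292736 pixels


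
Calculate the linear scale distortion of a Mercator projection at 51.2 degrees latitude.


SF = 1 / cos(51.2) = 1 / 0.626604 = 1.596

1.596


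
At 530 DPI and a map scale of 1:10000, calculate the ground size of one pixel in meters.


pixel_cm = 2.54 / 530 ≈ 0.004792 cm
ground = pixel_cm * 10000 / 100 = 2.54 * 10000 / (530 * 100) = 25400 / 53000 ≈ 0.48 m

0.48 m


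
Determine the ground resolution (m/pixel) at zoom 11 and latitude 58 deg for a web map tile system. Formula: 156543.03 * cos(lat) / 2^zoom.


res = 156543.03 * cos(58) / 2^11 = 156543.03 * 0.52991926 / 2048 = 40.51 m/pixel

40.51 m/pixel


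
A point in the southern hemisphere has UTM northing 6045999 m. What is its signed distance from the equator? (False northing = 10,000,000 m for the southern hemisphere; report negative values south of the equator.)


For southern: actual = 6045999 - 10000000 = -3954001 m

-3954001 m


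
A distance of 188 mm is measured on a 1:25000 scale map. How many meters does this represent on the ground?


ground = 188 mm * 25000 / 1000 = 4700.0 m

4700.0 m


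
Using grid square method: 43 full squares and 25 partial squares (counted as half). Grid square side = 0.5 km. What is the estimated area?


effective squares = 43 + 25 * 0.5 = 55.5
area = 55.5 * 0.25 = 13.875 km^2

13.875 km^2


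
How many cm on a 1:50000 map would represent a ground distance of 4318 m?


map_cm = 4318 * 100 / 50000 = 8.636 cm ≈ 8.64 cm

8.64 cm


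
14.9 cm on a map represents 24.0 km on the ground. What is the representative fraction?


ground = 24.0 km = 2400000 cm; RF denominator = ground / map = 2400000 / 14.9 ≈ 161074; RF = 1:161074

1:161074


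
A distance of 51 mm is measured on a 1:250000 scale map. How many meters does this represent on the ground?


ground = 51 mm * 250000 / 1000 = 12750.0 m

12750.0 m


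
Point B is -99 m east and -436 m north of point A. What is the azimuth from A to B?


az = atan2(-99, -436) = -167.2 deg
adjusted to 0-360: 192.8 degrees

192.8 degrees


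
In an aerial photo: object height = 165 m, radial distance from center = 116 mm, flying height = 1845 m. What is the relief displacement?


d = h * r / H = 165 * 116 / 1845 = 10.37 mm

10.37 mm


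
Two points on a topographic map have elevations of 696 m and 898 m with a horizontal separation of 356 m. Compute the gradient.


gradient = (898 - 696) / 356 = 202 / 356 = 0.5674

0.5674


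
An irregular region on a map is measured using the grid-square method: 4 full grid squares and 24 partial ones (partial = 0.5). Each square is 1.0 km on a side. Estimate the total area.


effective squares = 4 + 24 * 0.5 = 16.0
area = 16.0 * 1.0 = 16.0 km^2

16.0 km^2


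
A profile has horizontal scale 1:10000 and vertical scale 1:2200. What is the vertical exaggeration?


VE = horizontal_scale / vertical_scale = 10000 / 2200 ≈ 4.5

4.5x


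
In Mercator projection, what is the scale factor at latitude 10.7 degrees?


SF = 1 / cos(10.7) = 1 / 0.982613 = 1.018

1.018


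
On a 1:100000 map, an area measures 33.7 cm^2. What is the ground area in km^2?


ground_area = 33.7 * (100000/100)^2 = 33700000.0 m^2 = 33.7 km^2

33.7 km^2


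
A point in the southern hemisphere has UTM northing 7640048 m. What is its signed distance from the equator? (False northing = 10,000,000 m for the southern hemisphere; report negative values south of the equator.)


For southern: actual = 7640048 - 10000000 = -2359952 m

-2359952 m


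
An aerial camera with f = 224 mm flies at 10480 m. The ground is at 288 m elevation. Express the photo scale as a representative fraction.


scale = f / (H - h) = 224 mm / 10192 m = 224 / 10192000 = 1:45500

1:45500


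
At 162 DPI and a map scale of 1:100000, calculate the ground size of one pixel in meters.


pixel_cm = 2.54 / 162 ≈ 0.015679 cm
ground = pixel_cm * 100000 / 100 = 2.54 * 100000 / (162 * 100) = 254000 / 16200 ≈ 15.68 m

15.68 m


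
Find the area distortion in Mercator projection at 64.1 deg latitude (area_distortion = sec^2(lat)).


area_distortion = 1/cos^2(64.1) = 5.241

5.241


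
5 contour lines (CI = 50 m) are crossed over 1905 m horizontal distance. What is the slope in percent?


elevation change = 5 * 50 = 250 m
slope = 250 / 1905 * 100 = 13.1%

13.1%


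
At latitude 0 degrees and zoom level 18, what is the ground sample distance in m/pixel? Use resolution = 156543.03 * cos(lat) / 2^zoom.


res = 156543.03 * cos(0) / 2^18 = 156543.03 * 1.0 / 262144 = 0.6 m/pixel

0.6 m/pixel


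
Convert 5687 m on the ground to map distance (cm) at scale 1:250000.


map_cm = 5687 * 100 / 250000 = 2.2748 cm ≈ 2.27 cm

2.27 cm


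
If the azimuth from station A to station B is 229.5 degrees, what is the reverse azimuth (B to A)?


back azimuth = (229.5 + 180) mod 360 = 49.5 degrees

49.5 degrees


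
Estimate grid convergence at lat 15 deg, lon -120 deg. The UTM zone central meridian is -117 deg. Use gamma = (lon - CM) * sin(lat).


gamma = (-120 - -117) * sin(15) = -3 * 0.258819 = -0.776 degrees

-0.776 degrees


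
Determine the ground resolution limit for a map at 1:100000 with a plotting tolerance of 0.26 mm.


ground = 0.26 mm * 100000 / 1000 = 26.0 m

26.0 m


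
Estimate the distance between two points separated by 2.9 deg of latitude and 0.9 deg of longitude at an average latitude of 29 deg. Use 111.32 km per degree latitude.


dlat_km = 2.9 * 111.32 = 322.828
dlon_km = 0.9 * 111.32 * cos(29) ≈ 87.626
dist = sqrt(322.828^2 + 87.626^2) ≈ 334.5 km

334.5 km


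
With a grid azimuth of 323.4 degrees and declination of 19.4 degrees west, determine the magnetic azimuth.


magnetic azimuth = grid azimuth - declination (east +ve)
mag_az = 323.4 - -19.4 = 342.8 degrees

342.8 degrees


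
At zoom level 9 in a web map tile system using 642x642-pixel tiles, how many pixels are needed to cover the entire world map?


tiles per axis = 2^9 = 512
total tiles = 512^2 = 262144
pixels per axis = 512 * 642 = 328704
total pixels = 328704^2 = 108046319616

108046319616 pixels


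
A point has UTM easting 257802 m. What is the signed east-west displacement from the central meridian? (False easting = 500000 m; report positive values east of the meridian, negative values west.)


displacement = 257802 - 500000 = -242198 m

-242198 m


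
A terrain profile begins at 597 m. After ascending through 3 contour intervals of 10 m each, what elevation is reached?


elevation = 597 + 3 * 10 = 627 m

627 m


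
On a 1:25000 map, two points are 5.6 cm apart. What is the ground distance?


ground = 5.6 cm * 25000 / 100 = 1400.0 m = 1.4 km

1.4 km


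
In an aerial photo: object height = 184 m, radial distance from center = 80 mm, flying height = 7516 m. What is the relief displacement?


d = h * r / H = 184 * 80 / 7516 = 1.96 mm

1.96 mm


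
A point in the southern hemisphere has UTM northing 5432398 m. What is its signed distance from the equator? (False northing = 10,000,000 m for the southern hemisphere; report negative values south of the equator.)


For southern: actual = 5432398 - 10000000 = -4567602 m

-4567602 m


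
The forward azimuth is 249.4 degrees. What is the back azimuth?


back azimuth = (249.4 + 180) mod 360 = 69.4 degrees

69.4 degrees


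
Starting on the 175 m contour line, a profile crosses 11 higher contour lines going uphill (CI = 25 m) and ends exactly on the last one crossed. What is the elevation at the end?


elevation = 175 + 11 * 25 = 450 m

450 m


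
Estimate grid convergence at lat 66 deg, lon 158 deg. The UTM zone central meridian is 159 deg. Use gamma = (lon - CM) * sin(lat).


gamma = (158 - 159) * sin(66) = -1 * 0.913545 = -0.914 degrees

-0.914 degrees


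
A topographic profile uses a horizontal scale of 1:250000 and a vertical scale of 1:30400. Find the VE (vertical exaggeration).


VE = horizontal_scale / vertical_scale = 250000 / 30400 ≈ 8.2

8.2x


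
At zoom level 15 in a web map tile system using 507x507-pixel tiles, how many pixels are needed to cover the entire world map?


tiles per axis = 2^15 = 32768
total tiles = 32768^2 = 1073741824
pixels per axis = 32768 * 507 = 16613376
total pixels = 16613376^2 = 276004262117376

276004262117376 pixels


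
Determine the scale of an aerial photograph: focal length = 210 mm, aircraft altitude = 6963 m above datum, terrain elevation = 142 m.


scale = f / (H - h) = 210 mm / 6821 m = 210 / 6821000 = 1:32481

1:32481


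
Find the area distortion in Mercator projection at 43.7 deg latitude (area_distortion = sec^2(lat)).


area_distortion = 1/cos^2(43.7) = 1.913

1.913


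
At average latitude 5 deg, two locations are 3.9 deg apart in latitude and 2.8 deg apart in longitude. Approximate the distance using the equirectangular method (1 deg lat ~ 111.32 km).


dlat_km = 3.9 * 111.32 = 434.148
dlon_km = 2.8 * 111.32 * cos(5) ≈ 310.51
dist = sqrt(434.148^2 + 310.51^2) ≈ 533.8 km

533.8 km


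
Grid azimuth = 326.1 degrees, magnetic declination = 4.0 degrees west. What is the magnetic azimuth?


magnetic azimuth = grid azimuth - declination (east +ve)
mag_az = 326.1 - -4.0 = 330.1 degrees

330.1 degrees


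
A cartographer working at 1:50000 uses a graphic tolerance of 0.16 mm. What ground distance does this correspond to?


ground = 0.16 mm * 50000 / 1000 = 8.0 m

8.0 m


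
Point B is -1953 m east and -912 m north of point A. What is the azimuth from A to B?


az = atan2(-1953, -912) = -115.0 deg
adjusted to 0-360: 245.0 degrees

245.0 degrees


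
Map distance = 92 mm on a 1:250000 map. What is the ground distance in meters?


ground = 92 mm * 250000 / 1000 = 23000.0 m

23000.0 m


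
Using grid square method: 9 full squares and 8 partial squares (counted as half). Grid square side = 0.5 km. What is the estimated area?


effective squares = 9 + 8 * 0.5 = 13.0
area = 13.0 * 0.25 = 3.25 km^2

3.25 km^2


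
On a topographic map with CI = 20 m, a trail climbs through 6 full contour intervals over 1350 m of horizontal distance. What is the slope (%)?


elevation change = 6 * 20 = 120 m
slope = 120 / 1350 * 100 = 8.9%

8.9%


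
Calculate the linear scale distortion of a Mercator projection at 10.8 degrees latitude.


SF = 1 / cos(10.8) = 1 / 0.982287 = 1.018

1.018


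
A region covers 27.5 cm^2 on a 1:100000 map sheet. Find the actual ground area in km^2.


ground_area = 27.5 * (100000/100)^2 = 27500000.0 m^2 = 27.5 km^2

27.5 km^2


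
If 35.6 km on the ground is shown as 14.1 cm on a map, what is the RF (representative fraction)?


ground = 35.6 km = 3560000 cm; RF denominator = ground / map = 3560000 / 14.1 ≈ 252482; RF = 1:252482

1:252482


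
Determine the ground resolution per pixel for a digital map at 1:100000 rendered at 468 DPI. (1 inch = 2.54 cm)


pixel_cm = 2.54 / 468 ≈ 0.005427 cm
ground = pixel_cm * 100000 / 100 = 2.54 * 100000 / (468 * 100) = 254000 / 46800 ≈ 5.43 m

5.43 m


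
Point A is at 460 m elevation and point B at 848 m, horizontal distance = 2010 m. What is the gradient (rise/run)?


gradient = (848 - 460) / 2010 = 388 / 2010 = 0.193

0.193


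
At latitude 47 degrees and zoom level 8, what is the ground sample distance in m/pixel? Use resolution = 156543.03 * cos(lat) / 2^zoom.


res = 156543.03 * cos(47) / 2^8 = 156543.03 * 0.68199836 / 256 = 417.04 m/pixel

417.04 m/pixel


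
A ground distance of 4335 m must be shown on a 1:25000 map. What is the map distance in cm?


map_cm = 4335 * 100 / 25000 = 17.34 cm

17.34 cm


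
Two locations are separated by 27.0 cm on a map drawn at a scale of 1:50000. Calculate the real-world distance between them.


ground = 27.0 cm * 50000 / 100 = 13500.0 m = 13.5 km

13.5 km


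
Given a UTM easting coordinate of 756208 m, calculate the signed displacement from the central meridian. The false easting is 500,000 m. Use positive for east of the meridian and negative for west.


displacement = 756208 - 500000 = 256208 m

256208 m


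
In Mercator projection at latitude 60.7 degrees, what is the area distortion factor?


area_distortion = 1/cos^2(60.7) = 4.175

4.175


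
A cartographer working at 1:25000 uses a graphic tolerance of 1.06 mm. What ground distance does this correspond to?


ground = 1.06 mm * 25000 / 1000 = 26.5 m

26.5 m


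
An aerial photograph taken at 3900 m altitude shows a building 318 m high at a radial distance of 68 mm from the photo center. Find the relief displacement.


d = h * r / H = 318 * 68 / 3900 = 5.54 mm

5.54 mm


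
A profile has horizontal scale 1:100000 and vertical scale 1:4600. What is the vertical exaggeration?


VE = horizontal_scale / vertical_scale = 100000 / 4600 ≈ 21.7

21.7x


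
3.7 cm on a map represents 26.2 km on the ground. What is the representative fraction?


ground = 26.2 km = 2620000 cm; RF denominator = ground / map = 2620000 / 3.7 ≈ 708108; RF = 1:708108

1:708108


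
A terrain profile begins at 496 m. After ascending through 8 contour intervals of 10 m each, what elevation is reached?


elevation = 496 + 8 * 10 = 576 m

576 m


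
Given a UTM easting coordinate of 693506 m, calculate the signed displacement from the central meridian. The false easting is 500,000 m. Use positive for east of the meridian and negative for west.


displacement = 693506 - 500000 = 193506 m

193506 m


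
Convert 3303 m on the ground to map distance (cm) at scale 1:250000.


map_cm = 3303 * 100 / 250000 = 1.3212 cm ≈ 1.32 cm

1.32 cm


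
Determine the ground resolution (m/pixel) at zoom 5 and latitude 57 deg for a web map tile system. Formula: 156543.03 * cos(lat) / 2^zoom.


res = 156543.03 * cos(57) / 2^5 = 156543.03 * 0.54463904 / 32 = 2664.36 m/pixel

2664.36 m/pixel


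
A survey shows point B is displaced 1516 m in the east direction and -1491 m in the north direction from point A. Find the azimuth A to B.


az = atan2(1516, -1491) = 134.5 deg
adjusted to 0-360: 134.5 degrees

134.5 degrees


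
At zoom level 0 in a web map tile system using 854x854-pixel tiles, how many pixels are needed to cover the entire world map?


tiles per axis = 2^0 = 1
total tiles = 1^2 = 1
pixels per axis = 1 * 854 = 854
total pixels = 854^2 = 729316

729316 pixels


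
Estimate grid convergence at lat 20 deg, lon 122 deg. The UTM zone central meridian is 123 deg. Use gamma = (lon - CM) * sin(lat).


gamma = (122 - 123) * sin(20) = -1 * 0.34202 = -0.342 degrees

-0.342 degrees


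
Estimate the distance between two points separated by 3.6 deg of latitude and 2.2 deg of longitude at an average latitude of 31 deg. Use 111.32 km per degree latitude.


dlat_km = 3.6 * 111.32 = 400.752
dlon_km = 2.2 * 111.32 * cos(31) ≈ 209.924
dist = sqrt(400.752^2 + 209.924^2) ≈ 452.4 km

452.4 km


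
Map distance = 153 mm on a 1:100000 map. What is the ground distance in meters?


ground = 153 mm * 100000 / 1000 = 15300.0 m

15300.0 m


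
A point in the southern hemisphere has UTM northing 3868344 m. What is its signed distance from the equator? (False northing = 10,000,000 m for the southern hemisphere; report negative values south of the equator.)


For southern: actual = 3868344 - 10000000 = -6131656 m

-6131656 m


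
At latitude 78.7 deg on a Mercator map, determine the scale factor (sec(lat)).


SF = 1 / cos(78.7) = 1 / 0.195946 = 5.103

5.103


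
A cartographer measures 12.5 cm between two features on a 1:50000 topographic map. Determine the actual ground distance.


ground = 12.5 cm * 50000 / 100 = 6250.0 m = 6.25 km

6.25 km


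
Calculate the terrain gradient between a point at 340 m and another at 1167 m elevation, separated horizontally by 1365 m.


gradient = (1167 - 340) / 1365 = 827 / 1365 = 0.6059

0.6059


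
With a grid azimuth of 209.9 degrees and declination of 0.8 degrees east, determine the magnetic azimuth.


magnetic azimuth = grid azimuth - declination (east +ve)
mag_az = 209.9 - 0.8 = 209.1 degrees

209.1 degrees


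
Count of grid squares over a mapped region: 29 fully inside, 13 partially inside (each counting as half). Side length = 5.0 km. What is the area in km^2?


effective squares = 29 + 13 * 0.5 = 35.5
area = 35.5 * 25.0 = 887.5 km^2

887.5 km^2


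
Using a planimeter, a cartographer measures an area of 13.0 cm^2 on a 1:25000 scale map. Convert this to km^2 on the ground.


ground_area = 13.0 * (25000/100)^2 = 812500.0 m^2 = 0.8125 km^2 ≈ 0.813 km^2

0.813 km^2


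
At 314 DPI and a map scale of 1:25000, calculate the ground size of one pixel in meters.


pixel_cm = 2.54 / 314 ≈ 0.008089 cm
ground = pixel_cm * 25000 / 100 = 2.54 * 25000 / (314 * 100) = 63500 / 31400 ≈ 2.02 m

2.02 m


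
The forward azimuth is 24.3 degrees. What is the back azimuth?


back azimuth = (24.3 + 180) mod 360 = 204.3 degrees

204.3 degrees


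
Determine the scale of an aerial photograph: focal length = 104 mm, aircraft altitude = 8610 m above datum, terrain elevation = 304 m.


scale = f / (H - h) = 104 mm / 8306 m = 104 / 8306000 = 1:79865

1:79865


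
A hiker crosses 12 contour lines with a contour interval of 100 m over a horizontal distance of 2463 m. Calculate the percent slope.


elevation change = 12 * 100 = 1200 m
slope = 1200 / 2463 * 100 = 48.7%

48.7%


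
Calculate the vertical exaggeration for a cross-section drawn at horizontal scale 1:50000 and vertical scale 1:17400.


VE = horizontal_scale / vertical_scale = 50000 / 17400 ≈ 2.9

2.9x


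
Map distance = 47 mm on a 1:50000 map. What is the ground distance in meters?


ground = 47 mm * 50000 / 1000 = 2350.0 m

2350.0 m


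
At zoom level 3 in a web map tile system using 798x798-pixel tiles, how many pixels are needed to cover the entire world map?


tiles per axis = 2^3 = 8
total tiles = 8^2 = 64
pixels per axis = 8 * 798 = 6384
total pixels = 6384^2 = 40755456

40755456 pixels


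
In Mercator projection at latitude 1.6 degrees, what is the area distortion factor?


area_distortion = 1/cos^2(1.6) = 1.001

1.001


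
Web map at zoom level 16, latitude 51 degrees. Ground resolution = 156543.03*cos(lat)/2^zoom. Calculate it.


res = 156543.03 * cos(51) / 2^16 = 156543.03 * 0.62932039 / 65536 = 1.5 m/pixel

1.5 m/pixel


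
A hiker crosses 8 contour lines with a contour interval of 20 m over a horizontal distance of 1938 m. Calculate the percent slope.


elevation change = 8 * 20 = 160 m
slope = 160 / 1938 * 100 = 8.3%

8.3%


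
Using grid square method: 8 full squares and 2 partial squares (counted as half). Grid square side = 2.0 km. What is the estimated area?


effective squares = 8 + 2 * 0.5 = 9.0
area = 9.0 * 4.0 = 36.0 km^2

36.0 km^2


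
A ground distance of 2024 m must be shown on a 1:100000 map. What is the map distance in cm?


map_cm = 2024 * 100 / 100000 = 2.024 cm ≈ 2.02 cm

2.02 cm


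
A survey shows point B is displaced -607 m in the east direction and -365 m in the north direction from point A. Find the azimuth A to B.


az = atan2(-607, -365) = -121.0 deg
adjusted to 0-360: 239.0 degrees

239.0 degrees


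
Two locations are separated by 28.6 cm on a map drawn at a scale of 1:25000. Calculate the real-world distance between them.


ground = 28.6 cm * 25000 / 100 = 7150.0 m = 7.15 km

7.15 km


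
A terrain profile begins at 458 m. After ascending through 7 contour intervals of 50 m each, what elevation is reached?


elevation = 458 + 7 * 50 = 808 m

808 m


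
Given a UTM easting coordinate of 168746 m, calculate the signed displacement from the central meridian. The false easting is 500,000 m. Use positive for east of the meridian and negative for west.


displacement = 168746 - 500000 = -331254 m

-331254 m


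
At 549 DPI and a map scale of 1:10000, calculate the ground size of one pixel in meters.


pixel_cm = 2.54 / 549 ≈ 0.004627 cm
ground = pixel_cm * 10000 / 100 = 2.54 * 10000 / (549 * 100) = 25400 / 54900 ≈ 0.46 m

0.46 m


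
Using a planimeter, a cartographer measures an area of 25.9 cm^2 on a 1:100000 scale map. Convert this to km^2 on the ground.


ground_area = 25.9 * (100000/100)^2 = 25900000.0 m^2 = 25.9 km^2

25.9 km^2


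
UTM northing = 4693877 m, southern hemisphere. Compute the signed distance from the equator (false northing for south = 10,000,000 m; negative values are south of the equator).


For southern: actual = 4693877 - 10000000 = -5306123 m

-5306123 m


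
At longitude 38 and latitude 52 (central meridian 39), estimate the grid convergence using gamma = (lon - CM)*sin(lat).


gamma = (38 - 39) * sin(52) = -1 * 0.788011 = -0.788 degrees

-0.788 degrees


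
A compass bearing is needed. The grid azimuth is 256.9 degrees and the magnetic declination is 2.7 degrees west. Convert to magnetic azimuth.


magnetic azimuth = grid azimuth - declination (east +ve)
mag_az = 256.9 - -2.7 = 259.6 degrees

259.6 degrees


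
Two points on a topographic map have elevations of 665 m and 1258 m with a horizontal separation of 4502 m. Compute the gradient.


gradient = (1258 - 665) / 4502 = 593 / 4502 = 0.1317

0.1317


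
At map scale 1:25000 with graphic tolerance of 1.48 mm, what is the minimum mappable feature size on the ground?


ground = 1.48 mm * 25000 / 1000 = 37.0 m

37.0 m


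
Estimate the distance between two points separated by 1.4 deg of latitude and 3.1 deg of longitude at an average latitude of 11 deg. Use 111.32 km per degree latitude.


dlat_km = 1.4 * 111.32 = 155.848
dlon_km = 3.1 * 111.32 * cos(11) ≈ 338.752
dist = sqrt(155.848^2 + 338.752^2) ≈ 372.9 km

372.9 km


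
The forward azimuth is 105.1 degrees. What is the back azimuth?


back azimuth = (105.1 + 180) mod 360 = 285.1 degrees

285.1 degrees


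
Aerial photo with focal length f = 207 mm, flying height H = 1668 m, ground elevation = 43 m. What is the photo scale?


scale = f / (H - h) = 207 mm / 1625 m = 207 / 1625000 = 1:7850

1:7850


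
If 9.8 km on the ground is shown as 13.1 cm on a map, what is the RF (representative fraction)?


ground = 9.8 km = 980000 cm; RF denominator = ground / map = 980000 / 13.1 ≈ 74809; RF = 1:74809

1:74809


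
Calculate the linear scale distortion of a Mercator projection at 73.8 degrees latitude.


SF = 1 / cos(73.8) = 1 / 0.278991 = 3.584

3.584


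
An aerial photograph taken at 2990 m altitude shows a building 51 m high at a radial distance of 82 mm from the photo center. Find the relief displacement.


d = h * r / H = 51 * 82 / 2990 = 1.4 mm

1.4 mm


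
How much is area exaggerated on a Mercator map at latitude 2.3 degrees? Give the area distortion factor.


area_distortion = 1/cos^2(2.3) = 1.002

1.002


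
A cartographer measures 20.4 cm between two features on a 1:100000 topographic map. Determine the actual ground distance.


ground = 20.4 cm * 100000 / 100 = 20400.0 m = 20.4 km

20.4 km


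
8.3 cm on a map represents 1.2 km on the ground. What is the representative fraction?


ground = 1.2 km = 120000 cm; RF denominator = ground / map = 120000 / 8.3 ≈ 14458; RF = 1:14458

1:14458


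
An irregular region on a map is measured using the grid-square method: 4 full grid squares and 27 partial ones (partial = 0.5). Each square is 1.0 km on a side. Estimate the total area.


effective squares = 4 + 27 * 0.5 = 17.5
area = 17.5 * 1.0 = 17.5 km^2

17.5 km^2


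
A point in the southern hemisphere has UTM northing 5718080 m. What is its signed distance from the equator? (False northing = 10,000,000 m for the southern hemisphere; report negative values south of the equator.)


For southern: actual = 5718080 - 10000000 = -4281920 m

-4281920 m


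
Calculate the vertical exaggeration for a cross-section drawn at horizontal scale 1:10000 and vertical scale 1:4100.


VE = horizontal_scale / vertical_scale = 10000 / 4100 ≈ 2.4

2.4x


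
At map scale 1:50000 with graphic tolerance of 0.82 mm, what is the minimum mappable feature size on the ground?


ground = 0.82 mm * 50000 / 1000 = 41.0 m

41.0 m


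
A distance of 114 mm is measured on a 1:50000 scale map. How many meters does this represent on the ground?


ground = 114 mm * 50000 / 1000 = 5700.0 m

5700.0 m


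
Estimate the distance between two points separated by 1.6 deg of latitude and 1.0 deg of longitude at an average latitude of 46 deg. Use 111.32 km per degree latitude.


dlat_km = 1.6 * 111.32 = 178.112
dlon_km = 1.0 * 111.32 * cos(46) ≈ 77.329
dist = sqrt(178.112^2 + 77.329^2) ≈ 194.2 km

194.2 km


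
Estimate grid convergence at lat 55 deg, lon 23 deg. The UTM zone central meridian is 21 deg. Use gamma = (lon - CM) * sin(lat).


gamma = (23 - 21) * sin(55) = 2 * 0.819152 = 1.638 degrees

1.638 degrees


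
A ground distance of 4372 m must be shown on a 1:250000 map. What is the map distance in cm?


map_cm = 4372 * 100 / 250000 = 1.7488 cm ≈ 1.75 cm

1.75 cm


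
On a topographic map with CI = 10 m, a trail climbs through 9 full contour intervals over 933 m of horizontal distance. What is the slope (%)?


elevation change = 9 * 10 = 90 m
slope = 90 / 933 * 100 = 9.6%

9.6%


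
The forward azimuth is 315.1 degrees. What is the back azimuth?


back azimuth = (315.1 + 180) mod 360 = 135.1 degrees

135.1 degrees


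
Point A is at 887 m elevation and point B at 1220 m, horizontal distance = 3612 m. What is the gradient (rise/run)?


gradient = (1220 - 887) / 3612 = 333 / 3612 = 0.0922

0.0922


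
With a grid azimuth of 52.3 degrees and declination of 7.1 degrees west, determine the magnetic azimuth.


magnetic azimuth = grid azimuth - declination (east +ve)
mag_az = 52.3 - -7.1 = 59.4 degrees

59.4 degrees


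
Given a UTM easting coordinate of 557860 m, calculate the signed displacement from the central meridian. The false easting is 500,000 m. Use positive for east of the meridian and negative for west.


displacement = 557860 - 500000 = 57860 m

57860 m


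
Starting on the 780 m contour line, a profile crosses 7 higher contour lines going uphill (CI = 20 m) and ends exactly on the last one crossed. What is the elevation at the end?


elevation = 780 + 7 * 20 = 920 m

920 m


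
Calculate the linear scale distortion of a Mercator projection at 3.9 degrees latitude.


SF = 1 / cos(3.9) = 1 / 0.997684 = 1.002

1.002


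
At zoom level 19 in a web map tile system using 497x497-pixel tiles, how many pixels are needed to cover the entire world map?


tiles per axis = 2^19 = 524288
total tiles = 524288^2 = 274877906944
pixels per axis = 524288 * 497 = 260571136
total pixels = 260571136^2 = 67897316916330496

67897316916330496 pixels


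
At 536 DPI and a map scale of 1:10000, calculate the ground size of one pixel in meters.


pixel_cm = 2.54 / 536 ≈ 0.004739 cm
ground = pixel_cm * 10000 / 100 = 2.54 * 10000 / (536 * 100) = 25400 / 53600 ≈ 0.47 m

0.47 m


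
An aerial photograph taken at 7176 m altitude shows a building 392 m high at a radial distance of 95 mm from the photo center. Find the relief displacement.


d = h * r / H = 392 * 95 / 7176 = 5.19 mm

5.19 mm


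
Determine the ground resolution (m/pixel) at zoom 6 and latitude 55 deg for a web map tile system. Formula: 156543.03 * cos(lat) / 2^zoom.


res = 156543.03 * cos(55) / 2^6 = 156543.03 * 0.57357644 / 64 = 1402.96 m/pixel

1402.96 m/pixel


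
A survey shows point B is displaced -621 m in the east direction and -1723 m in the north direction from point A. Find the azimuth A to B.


az = atan2(-621, -1723) = -160.2 deg
adjusted to 0-360: 199.8 degrees

199.8 degrees


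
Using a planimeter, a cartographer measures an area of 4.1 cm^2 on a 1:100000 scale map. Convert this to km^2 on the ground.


ground_area = 4.1 * (100000/100)^2 = 4100000.0 m^2 = 4.1 km^2

4.1 km^2


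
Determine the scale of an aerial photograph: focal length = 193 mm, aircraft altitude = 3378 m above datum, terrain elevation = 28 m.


scale = f / (H - h) = 193 mm / 3350 m = 193 / 3350000 = 1:17358

1:17358


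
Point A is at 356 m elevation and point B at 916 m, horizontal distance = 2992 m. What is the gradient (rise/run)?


gradient = (916 - 356) / 2992 = 560 / 2992 = 0.1872

0.1872


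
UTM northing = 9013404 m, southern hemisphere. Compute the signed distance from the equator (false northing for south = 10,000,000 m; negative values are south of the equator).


For southern: actual = 9013404 - 10000000 = -986596 m

-986596 m


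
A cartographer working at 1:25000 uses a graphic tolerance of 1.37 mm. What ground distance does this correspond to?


ground = 1.37 mm * 25000 / 1000 = 34.25 m

34.25 m


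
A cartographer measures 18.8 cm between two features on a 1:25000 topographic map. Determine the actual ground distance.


ground = 18.8 cm * 25000 / 100 = 4700.0 m = 4.7 km

4.7 km


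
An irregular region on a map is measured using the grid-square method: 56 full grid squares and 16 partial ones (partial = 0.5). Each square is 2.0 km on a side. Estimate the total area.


effective squares = 56 + 16 * 0.5 = 64.0
area = 64.0 * 4.0 = 256.0 km^2

256.0 km^2


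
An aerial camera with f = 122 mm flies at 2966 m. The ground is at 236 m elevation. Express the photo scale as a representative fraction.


scale = f / (H - h) = 122 mm / 2730 m = 122 / 2730000 = 1:22377

1:22377


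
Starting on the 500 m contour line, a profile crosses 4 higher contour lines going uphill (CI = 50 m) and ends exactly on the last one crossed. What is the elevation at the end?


elevation = 500 + 4 * 50 = 700 m

700 m


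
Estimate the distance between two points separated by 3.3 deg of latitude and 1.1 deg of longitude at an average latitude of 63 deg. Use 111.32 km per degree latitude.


dlat_km = 3.3 * 111.32 = 367.356
dlon_km = 1.1 * 111.32 * cos(63) ≈ 55.592
dist = sqrt(367.356^2 + 55.592^2) ≈ 371.5 km

371.5 km


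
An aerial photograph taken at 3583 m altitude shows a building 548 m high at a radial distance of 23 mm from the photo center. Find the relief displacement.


d = h * r / H = 548 * 23 / 3583 = 3.52 mm

3.52 mm


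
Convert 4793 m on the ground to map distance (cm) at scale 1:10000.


map_cm = 4793 * 100 / 10000 = 47.93 cm

47.93 cm


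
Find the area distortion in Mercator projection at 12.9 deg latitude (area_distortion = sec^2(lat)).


area_distortion = 1/cos^2(12.9) = 1.052

1.052


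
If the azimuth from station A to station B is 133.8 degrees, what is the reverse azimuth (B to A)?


back azimuth = (133.8 + 180) mod 360 = 313.8 degrees

313.8 degrees
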